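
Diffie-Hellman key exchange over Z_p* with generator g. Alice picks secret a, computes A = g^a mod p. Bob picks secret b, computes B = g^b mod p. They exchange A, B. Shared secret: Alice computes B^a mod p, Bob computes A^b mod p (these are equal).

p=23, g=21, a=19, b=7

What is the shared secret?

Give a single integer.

A = 21^19 mod 23  (bits of 19 = 10011)
  bit 0 = 1: r = r^2 * 21 mod 23 = 1^2 * 21 = 1*21 = 21
  bit 1 = 0: r = r^2 mod 23 = 21^2 = 4
  bit 2 = 0: r = r^2 mod 23 = 4^2 = 16
  bit 3 = 1: r = r^2 * 21 mod 23 = 16^2 * 21 = 3*21 = 17
  bit 4 = 1: r = r^2 * 21 mod 23 = 17^2 * 21 = 13*21 = 20
  -> A = 20
B = 21^7 mod 23  (bits of 7 = 111)
  bit 0 = 1: r = r^2 * 21 mod 23 = 1^2 * 21 = 1*21 = 21
  bit 1 = 1: r = r^2 * 21 mod 23 = 21^2 * 21 = 4*21 = 15
  bit 2 = 1: r = r^2 * 21 mod 23 = 15^2 * 21 = 18*21 = 10
  -> B = 10
s = B^a = 10^19 mod 23  (bits of 19 = 10011)
  bit 0 = 1: r = r^2 * 10 mod 23 = 1^2 * 10 = 1*10 = 10
  bit 1 = 0: r = r^2 mod 23 = 10^2 = 8
  bit 2 = 0: r = r^2 mod 23 = 8^2 = 18
  bit 3 = 1: r = r^2 * 10 mod 23 = 18^2 * 10 = 2*10 = 20
  bit 4 = 1: r = r^2 * 10 mod 23 = 20^2 * 10 = 9*10 = 21
  -> s = B^a = 21

Answer: 21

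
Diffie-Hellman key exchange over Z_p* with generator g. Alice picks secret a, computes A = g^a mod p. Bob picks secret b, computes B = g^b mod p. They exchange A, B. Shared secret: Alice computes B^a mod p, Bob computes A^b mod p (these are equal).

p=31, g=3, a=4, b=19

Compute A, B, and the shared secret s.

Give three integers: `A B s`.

Answer: 19 12 28

Derivation:
A = 3^4 mod 31  (bits of 4 = 100)
  bit 0 = 1: r = r^2 * 3 mod 31 = 1^2 * 3 = 1*3 = 3
  bit 1 = 0: r = r^2 mod 31 = 3^2 = 9
  bit 2 = 0: r = r^2 mod 31 = 9^2 = 19
  -> A = 19
B = 3^19 mod 31  (bits of 19 = 10011)
  bit 0 = 1: r = r^2 * 3 mod 31 = 1^2 * 3 = 1*3 = 3
  bit 1 = 0: r = r^2 mod 31 = 3^2 = 9
  bit 2 = 0: r = r^2 mod 31 = 9^2 = 19
  bit 3 = 1: r = r^2 * 3 mod 31 = 19^2 * 3 = 20*3 = 29
  bit 4 = 1: r = r^2 * 3 mod 31 = 29^2 * 3 = 4*3 = 12
  -> B = 12
s = B^a = 12^4 mod 31  (bits of 4 = 100)
  bit 0 = 1: r = r^2 * 12 mod 31 = 1^2 * 12 = 1*12 = 12
  bit 1 = 0: r = r^2 mod 31 = 12^2 = 20
  bit 2 = 0: r = r^2 mod 31 = 20^2 = 28
  -> s = B^a = 28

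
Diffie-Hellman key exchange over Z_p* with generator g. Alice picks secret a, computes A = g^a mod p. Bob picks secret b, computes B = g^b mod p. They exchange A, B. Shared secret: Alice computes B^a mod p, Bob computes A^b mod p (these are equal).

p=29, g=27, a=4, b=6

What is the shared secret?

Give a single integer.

A = 27^4 mod 29  (bits of 4 = 100)
  bit 0 = 1: r = r^2 * 27 mod 29 = 1^2 * 27 = 1*27 = 27
  bit 1 = 0: r = r^2 mod 29 = 27^2 = 4
  bit 2 = 0: r = r^2 mod 29 = 4^2 = 16
  -> A = 16
B = 27^6 mod 29  (bits of 6 = 110)
  bit 0 = 1: r = r^2 * 27 mod 29 = 1^2 * 27 = 1*27 = 27
  bit 1 = 1: r = r^2 * 27 mod 29 = 27^2 * 27 = 4*27 = 21
  bit 2 = 0: r = r^2 mod 29 = 21^2 = 6
  -> B = 6
s = B^a = 6^4 mod 29  (bits of 4 = 100)
  bit 0 = 1: r = r^2 * 6 mod 29 = 1^2 * 6 = 1*6 = 6
  bit 1 = 0: r = r^2 mod 29 = 6^2 = 7
  bit 2 = 0: r = r^2 mod 29 = 7^2 = 20
  -> s = B^a = 20

Answer: 20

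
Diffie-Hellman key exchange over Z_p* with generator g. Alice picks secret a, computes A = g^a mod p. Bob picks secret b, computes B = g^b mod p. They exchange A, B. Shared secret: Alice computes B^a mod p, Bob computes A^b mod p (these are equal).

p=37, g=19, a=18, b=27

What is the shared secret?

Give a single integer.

A = 19^18 mod 37  (bits of 18 = 10010)
  bit 0 = 1: r = r^2 * 19 mod 37 = 1^2 * 19 = 1*19 = 19
  bit 1 = 0: r = r^2 mod 37 = 19^2 = 28
  bit 2 = 0: r = r^2 mod 37 = 28^2 = 7
  bit 3 = 1: r = r^2 * 19 mod 37 = 7^2 * 19 = 12*19 = 6
  bit 4 = 0: r = r^2 mod 37 = 6^2 = 36
  -> A = 36
B = 19^27 mod 37  (bits of 27 = 11011)
  bit 0 = 1: r = r^2 * 19 mod 37 = 1^2 * 19 = 1*19 = 19
  bit 1 = 1: r = r^2 * 19 mod 37 = 19^2 * 19 = 28*19 = 14
  bit 2 = 0: r = r^2 mod 37 = 14^2 = 11
  bit 3 = 1: r = r^2 * 19 mod 37 = 11^2 * 19 = 10*19 = 5
  bit 4 = 1: r = r^2 * 19 mod 37 = 5^2 * 19 = 25*19 = 31
  -> B = 31
s = B^a = 31^18 mod 37  (bits of 18 = 10010)
  bit 0 = 1: r = r^2 * 31 mod 37 = 1^2 * 31 = 1*31 = 31
  bit 1 = 0: r = r^2 mod 37 = 31^2 = 36
  bit 2 = 0: r = r^2 mod 37 = 36^2 = 1
  bit 3 = 1: r = r^2 * 31 mod 37 = 1^2 * 31 = 1*31 = 31
  bit 4 = 0: r = r^2 mod 37 = 31^2 = 36
  -> s = B^a = 36

Answer: 36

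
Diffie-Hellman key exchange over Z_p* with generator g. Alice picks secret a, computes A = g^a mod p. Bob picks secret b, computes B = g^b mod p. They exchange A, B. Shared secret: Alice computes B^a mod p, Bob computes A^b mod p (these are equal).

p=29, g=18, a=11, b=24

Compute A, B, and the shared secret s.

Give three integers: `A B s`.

A = 18^11 mod 29  (bits of 11 = 1011)
  bit 0 = 1: r = r^2 * 18 mod 29 = 1^2 * 18 = 1*18 = 18
  bit 1 = 0: r = r^2 mod 29 = 18^2 = 5
  bit 2 = 1: r = r^2 * 18 mod 29 = 5^2 * 18 = 25*18 = 15
  bit 3 = 1: r = r^2 * 18 mod 29 = 15^2 * 18 = 22*18 = 19
  -> A = 19
B = 18^24 mod 29  (bits of 24 = 11000)
  bit 0 = 1: r = r^2 * 18 mod 29 = 1^2 * 18 = 1*18 = 18
  bit 1 = 1: r = r^2 * 18 mod 29 = 18^2 * 18 = 5*18 = 3
  bit 2 = 0: r = r^2 mod 29 = 3^2 = 9
  bit 3 = 0: r = r^2 mod 29 = 9^2 = 23
  bit 4 = 0: r = r^2 mod 29 = 23^2 = 7
  -> B = 7
s = B^a = 7^11 mod 29  (bits of 11 = 1011)
  bit 0 = 1: r = r^2 * 7 mod 29 = 1^2 * 7 = 1*7 = 7
  bit 1 = 0: r = r^2 mod 29 = 7^2 = 20
  bit 2 = 1: r = r^2 * 7 mod 29 = 20^2 * 7 = 23*7 = 16
  bit 3 = 1: r = r^2 * 7 mod 29 = 16^2 * 7 = 24*7 = 23
  -> s = B^a = 23

Answer: 19 7 23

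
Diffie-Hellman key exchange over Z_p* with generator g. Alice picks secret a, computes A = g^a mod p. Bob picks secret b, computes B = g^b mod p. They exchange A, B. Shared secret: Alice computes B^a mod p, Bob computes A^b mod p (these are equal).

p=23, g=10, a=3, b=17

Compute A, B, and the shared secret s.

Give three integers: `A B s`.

Answer: 11 17 14

Derivation:
A = 10^3 mod 23  (bits of 3 = 11)
  bit 0 = 1: r = r^2 * 10 mod 23 = 1^2 * 10 = 1*10 = 10
  bit 1 = 1: r = r^2 * 10 mod 23 = 10^2 * 10 = 8*10 = 11
  -> A = 11
B = 10^17 mod 23  (bits of 17 = 10001)
  bit 0 = 1: r = r^2 * 10 mod 23 = 1^2 * 10 = 1*10 = 10
  bit 1 = 0: r = r^2 mod 23 = 10^2 = 8
  bit 2 = 0: r = r^2 mod 23 = 8^2 = 18
  bit 3 = 0: r = r^2 mod 23 = 18^2 = 2
  bit 4 = 1: r = r^2 * 10 mod 23 = 2^2 * 10 = 4*10 = 17
  -> B = 17
s = B^a = 17^3 mod 23  (bits of 3 = 11)
  bit 0 = 1: r = r^2 * 17 mod 23 = 1^2 * 17 = 1*17 = 17
  bit 1 = 1: r = r^2 * 17 mod 23 = 17^2 * 17 = 13*17 = 14
  -> s = B^a = 14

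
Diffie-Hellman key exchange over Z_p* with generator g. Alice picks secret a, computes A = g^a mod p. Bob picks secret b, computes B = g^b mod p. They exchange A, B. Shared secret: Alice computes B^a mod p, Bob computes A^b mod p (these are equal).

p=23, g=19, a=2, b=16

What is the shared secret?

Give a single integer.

A = 19^2 mod 23  (bits of 2 = 10)
  bit 0 = 1: r = r^2 * 19 mod 23 = 1^2 * 19 = 1*19 = 19
  bit 1 = 0: r = r^2 mod 23 = 19^2 = 16
  -> A = 16
B = 19^16 mod 23  (bits of 16 = 10000)
  bit 0 = 1: r = r^2 * 19 mod 23 = 1^2 * 19 = 1*19 = 19
  bit 1 = 0: r = r^2 mod 23 = 19^2 = 16
  bit 2 = 0: r = r^2 mod 23 = 16^2 = 3
  bit 3 = 0: r = r^2 mod 23 = 3^2 = 9
  bit 4 = 0: r = r^2 mod 23 = 9^2 = 12
  -> B = 12
s = B^a = 12^2 mod 23  (bits of 2 = 10)
  bit 0 = 1: r = r^2 * 12 mod 23 = 1^2 * 12 = 1*12 = 12
  bit 1 = 0: r = r^2 mod 23 = 12^2 = 6
  -> s = B^a = 6

Answer: 6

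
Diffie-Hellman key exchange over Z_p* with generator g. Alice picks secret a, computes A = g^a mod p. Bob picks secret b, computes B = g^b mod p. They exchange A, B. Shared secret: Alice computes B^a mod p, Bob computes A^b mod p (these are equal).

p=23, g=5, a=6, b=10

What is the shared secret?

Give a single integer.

A = 5^6 mod 23  (bits of 6 = 110)
  bit 0 = 1: r = r^2 * 5 mod 23 = 1^2 * 5 = 1*5 = 5
  bit 1 = 1: r = r^2 * 5 mod 23 = 5^2 * 5 = 2*5 = 10
  bit 2 = 0: r = r^2 mod 23 = 10^2 = 8
  -> A = 8
B = 5^10 mod 23  (bits of 10 = 1010)
  bit 0 = 1: r = r^2 * 5 mod 23 = 1^2 * 5 = 1*5 = 5
  bit 1 = 0: r = r^2 mod 23 = 5^2 = 2
  bit 2 = 1: r = r^2 * 5 mod 23 = 2^2 * 5 = 4*5 = 20
  bit 3 = 0: r = r^2 mod 23 = 20^2 = 9
  -> B = 9
s = B^a = 9^6 mod 23  (bits of 6 = 110)
  bit 0 = 1: r = r^2 * 9 mod 23 = 1^2 * 9 = 1*9 = 9
  bit 1 = 1: r = r^2 * 9 mod 23 = 9^2 * 9 = 12*9 = 16
  bit 2 = 0: r = r^2 mod 23 = 16^2 = 3
  -> s = B^a = 3

Answer: 3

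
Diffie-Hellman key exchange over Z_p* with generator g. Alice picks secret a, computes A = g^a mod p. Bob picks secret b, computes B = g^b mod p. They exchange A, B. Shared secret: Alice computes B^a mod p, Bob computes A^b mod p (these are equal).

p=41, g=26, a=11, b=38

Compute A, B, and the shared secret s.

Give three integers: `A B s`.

A = 26^11 mod 41  (bits of 11 = 1011)
  bit 0 = 1: r = r^2 * 26 mod 41 = 1^2 * 26 = 1*26 = 26
  bit 1 = 0: r = r^2 mod 41 = 26^2 = 20
  bit 2 = 1: r = r^2 * 26 mod 41 = 20^2 * 26 = 31*26 = 27
  bit 3 = 1: r = r^2 * 26 mod 41 = 27^2 * 26 = 32*26 = 12
  -> A = 12
B = 26^38 mod 41  (bits of 38 = 100110)
  bit 0 = 1: r = r^2 * 26 mod 41 = 1^2 * 26 = 1*26 = 26
  bit 1 = 0: r = r^2 mod 41 = 26^2 = 20
  bit 2 = 0: r = r^2 mod 41 = 20^2 = 31
  bit 3 = 1: r = r^2 * 26 mod 41 = 31^2 * 26 = 18*26 = 17
  bit 4 = 1: r = r^2 * 26 mod 41 = 17^2 * 26 = 2*26 = 11
  bit 5 = 0: r = r^2 mod 41 = 11^2 = 39
  -> B = 39
s = B^a = 39^11 mod 41  (bits of 11 = 1011)
  bit 0 = 1: r = r^2 * 39 mod 41 = 1^2 * 39 = 1*39 = 39
  bit 1 = 0: r = r^2 mod 41 = 39^2 = 4
  bit 2 = 1: r = r^2 * 39 mod 41 = 4^2 * 39 = 16*39 = 9
  bit 3 = 1: r = r^2 * 39 mod 41 = 9^2 * 39 = 40*39 = 2
  -> s = B^a = 2

Answer: 12 39 2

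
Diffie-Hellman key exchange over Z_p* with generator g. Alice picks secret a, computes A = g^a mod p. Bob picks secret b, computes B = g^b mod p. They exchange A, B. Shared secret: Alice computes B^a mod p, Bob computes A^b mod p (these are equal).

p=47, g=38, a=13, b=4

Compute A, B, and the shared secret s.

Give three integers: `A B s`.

A = 38^13 mod 47  (bits of 13 = 1101)
  bit 0 = 1: r = r^2 * 38 mod 47 = 1^2 * 38 = 1*38 = 38
  bit 1 = 1: r = r^2 * 38 mod 47 = 38^2 * 38 = 34*38 = 23
  bit 2 = 0: r = r^2 mod 47 = 23^2 = 12
  bit 3 = 1: r = r^2 * 38 mod 47 = 12^2 * 38 = 3*38 = 20
  -> A = 20
B = 38^4 mod 47  (bits of 4 = 100)
  bit 0 = 1: r = r^2 * 38 mod 47 = 1^2 * 38 = 1*38 = 38
  bit 1 = 0: r = r^2 mod 47 = 38^2 = 34
  bit 2 = 0: r = r^2 mod 47 = 34^2 = 28
  -> B = 28
s = B^a = 28^13 mod 47  (bits of 13 = 1101)
  bit 0 = 1: r = r^2 * 28 mod 47 = 1^2 * 28 = 1*28 = 28
  bit 1 = 1: r = r^2 * 28 mod 47 = 28^2 * 28 = 32*28 = 3
  bit 2 = 0: r = r^2 mod 47 = 3^2 = 9
  bit 3 = 1: r = r^2 * 28 mod 47 = 9^2 * 28 = 34*28 = 12
  -> s = B^a = 12

Answer: 20 28 12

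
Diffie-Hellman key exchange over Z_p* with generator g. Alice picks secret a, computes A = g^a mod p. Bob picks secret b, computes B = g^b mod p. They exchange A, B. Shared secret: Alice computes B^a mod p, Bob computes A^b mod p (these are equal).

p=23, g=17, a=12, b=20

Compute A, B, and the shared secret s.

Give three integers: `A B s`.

Answer: 6 16 16

Derivation:
A = 17^12 mod 23  (bits of 12 = 1100)
  bit 0 = 1: r = r^2 * 17 mod 23 = 1^2 * 17 = 1*17 = 17
  bit 1 = 1: r = r^2 * 17 mod 23 = 17^2 * 17 = 13*17 = 14
  bit 2 = 0: r = r^2 mod 23 = 14^2 = 12
  bit 3 = 0: r = r^2 mod 23 = 12^2 = 6
  -> A = 6
B = 17^20 mod 23  (bits of 20 = 10100)
  bit 0 = 1: r = r^2 * 17 mod 23 = 1^2 * 17 = 1*17 = 17
  bit 1 = 0: r = r^2 mod 23 = 17^2 = 13
  bit 2 = 1: r = r^2 * 17 mod 23 = 13^2 * 17 = 8*17 = 21
  bit 3 = 0: r = r^2 mod 23 = 21^2 = 4
  bit 4 = 0: r = r^2 mod 23 = 4^2 = 16
  -> B = 16
s = B^a = 16^12 mod 23  (bits of 12 = 1100)
  bit 0 = 1: r = r^2 * 16 mod 23 = 1^2 * 16 = 1*16 = 16
  bit 1 = 1: r = r^2 * 16 mod 23 = 16^2 * 16 = 3*16 = 2
  bit 2 = 0: r = r^2 mod 23 = 2^2 = 4
  bit 3 = 0: r = r^2 mod 23 = 4^2 = 16
  -> s = B^a = 16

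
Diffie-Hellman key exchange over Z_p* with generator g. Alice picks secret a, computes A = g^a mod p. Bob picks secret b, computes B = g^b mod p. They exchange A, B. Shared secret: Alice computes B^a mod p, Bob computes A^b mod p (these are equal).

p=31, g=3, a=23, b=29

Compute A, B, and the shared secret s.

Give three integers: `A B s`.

Answer: 11 21 17

Derivation:
A = 3^23 mod 31  (bits of 23 = 10111)
  bit 0 = 1: r = r^2 * 3 mod 31 = 1^2 * 3 = 1*3 = 3
  bit 1 = 0: r = r^2 mod 31 = 3^2 = 9
  bit 2 = 1: r = r^2 * 3 mod 31 = 9^2 * 3 = 19*3 = 26
  bit 3 = 1: r = r^2 * 3 mod 31 = 26^2 * 3 = 25*3 = 13
  bit 4 = 1: r = r^2 * 3 mod 31 = 13^2 * 3 = 14*3 = 11
  -> A = 11
B = 3^29 mod 31  (bits of 29 = 11101)
  bit 0 = 1: r = r^2 * 3 mod 31 = 1^2 * 3 = 1*3 = 3
  bit 1 = 1: r = r^2 * 3 mod 31 = 3^2 * 3 = 9*3 = 27
  bit 2 = 1: r = r^2 * 3 mod 31 = 27^2 * 3 = 16*3 = 17
  bit 3 = 0: r = r^2 mod 31 = 17^2 = 10
  bit 4 = 1: r = r^2 * 3 mod 31 = 10^2 * 3 = 7*3 = 21
  -> B = 21
s = B^a = 21^23 mod 31  (bits of 23 = 10111)
  bit 0 = 1: r = r^2 * 21 mod 31 = 1^2 * 21 = 1*21 = 21
  bit 1 = 0: r = r^2 mod 31 = 21^2 = 7
  bit 2 = 1: r = r^2 * 21 mod 31 = 7^2 * 21 = 18*21 = 6
  bit 3 = 1: r = r^2 * 21 mod 31 = 6^2 * 21 = 5*21 = 12
  bit 4 = 1: r = r^2 * 21 mod 31 = 12^2 * 21 = 20*21 = 17
  -> s = B^a = 17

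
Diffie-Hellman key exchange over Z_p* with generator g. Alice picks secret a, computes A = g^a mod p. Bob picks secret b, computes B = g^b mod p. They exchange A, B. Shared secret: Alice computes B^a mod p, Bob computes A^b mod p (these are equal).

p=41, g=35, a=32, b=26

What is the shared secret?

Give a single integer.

Answer: 37

Derivation:
A = 35^32 mod 41  (bits of 32 = 100000)
  bit 0 = 1: r = r^2 * 35 mod 41 = 1^2 * 35 = 1*35 = 35
  bit 1 = 0: r = r^2 mod 41 = 35^2 = 36
  bit 2 = 0: r = r^2 mod 41 = 36^2 = 25
  bit 3 = 0: r = r^2 mod 41 = 25^2 = 10
  bit 4 = 0: r = r^2 mod 41 = 10^2 = 18
  bit 5 = 0: r = r^2 mod 41 = 18^2 = 37
  -> A = 37
B = 35^26 mod 41  (bits of 26 = 11010)
  bit 0 = 1: r = r^2 * 35 mod 41 = 1^2 * 35 = 1*35 = 35
  bit 1 = 1: r = r^2 * 35 mod 41 = 35^2 * 35 = 36*35 = 30
  bit 2 = 0: r = r^2 mod 41 = 30^2 = 39
  bit 3 = 1: r = r^2 * 35 mod 41 = 39^2 * 35 = 4*35 = 17
  bit 4 = 0: r = r^2 mod 41 = 17^2 = 2
  -> B = 2
s = B^a = 2^32 mod 41  (bits of 32 = 100000)
  bit 0 = 1: r = r^2 * 2 mod 41 = 1^2 * 2 = 1*2 = 2
  bit 1 = 0: r = r^2 mod 41 = 2^2 = 4
  bit 2 = 0: r = r^2 mod 41 = 4^2 = 16
  bit 3 = 0: r = r^2 mod 41 = 16^2 = 10
  bit 4 = 0: r = r^2 mod 41 = 10^2 = 18
  bit 5 = 0: r = r^2 mod 41 = 18^2 = 37
  -> s = B^a = 37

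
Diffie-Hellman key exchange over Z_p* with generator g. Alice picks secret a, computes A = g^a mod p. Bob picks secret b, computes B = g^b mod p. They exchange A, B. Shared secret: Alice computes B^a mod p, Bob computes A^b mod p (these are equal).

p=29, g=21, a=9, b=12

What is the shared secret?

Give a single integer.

Answer: 25

Derivation:
A = 21^9 mod 29  (bits of 9 = 1001)
  bit 0 = 1: r = r^2 * 21 mod 29 = 1^2 * 21 = 1*21 = 21
  bit 1 = 0: r = r^2 mod 29 = 21^2 = 6
  bit 2 = 0: r = r^2 mod 29 = 6^2 = 7
  bit 3 = 1: r = r^2 * 21 mod 29 = 7^2 * 21 = 20*21 = 14
  -> A = 14
B = 21^12 mod 29  (bits of 12 = 1100)
  bit 0 = 1: r = r^2 * 21 mod 29 = 1^2 * 21 = 1*21 = 21
  bit 1 = 1: r = r^2 * 21 mod 29 = 21^2 * 21 = 6*21 = 10
  bit 2 = 0: r = r^2 mod 29 = 10^2 = 13
  bit 3 = 0: r = r^2 mod 29 = 13^2 = 24
  -> B = 24
s = B^a = 24^9 mod 29  (bits of 9 = 1001)
  bit 0 = 1: r = r^2 * 24 mod 29 = 1^2 * 24 = 1*24 = 24
  bit 1 = 0: r = r^2 mod 29 = 24^2 = 25
  bit 2 = 0: r = r^2 mod 29 = 25^2 = 16
  bit 3 = 1: r = r^2 * 24 mod 29 = 16^2 * 24 = 24*24 = 25
  -> s = B^a = 25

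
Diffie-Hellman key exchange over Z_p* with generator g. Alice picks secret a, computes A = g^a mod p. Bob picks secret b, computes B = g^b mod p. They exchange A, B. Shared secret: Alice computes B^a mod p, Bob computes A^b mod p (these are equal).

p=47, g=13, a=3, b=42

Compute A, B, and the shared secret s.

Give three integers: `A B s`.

A = 13^3 mod 47  (bits of 3 = 11)
  bit 0 = 1: r = r^2 * 13 mod 47 = 1^2 * 13 = 1*13 = 13
  bit 1 = 1: r = r^2 * 13 mod 47 = 13^2 * 13 = 28*13 = 35
  -> A = 35
B = 13^42 mod 47  (bits of 42 = 101010)
  bit 0 = 1: r = r^2 * 13 mod 47 = 1^2 * 13 = 1*13 = 13
  bit 1 = 0: r = r^2 mod 47 = 13^2 = 28
  bit 2 = 1: r = r^2 * 13 mod 47 = 28^2 * 13 = 32*13 = 40
  bit 3 = 0: r = r^2 mod 47 = 40^2 = 2
  bit 4 = 1: r = r^2 * 13 mod 47 = 2^2 * 13 = 4*13 = 5
  bit 5 = 0: r = r^2 mod 47 = 5^2 = 25
  -> B = 25
s = B^a = 25^3 mod 47  (bits of 3 = 11)
  bit 0 = 1: r = r^2 * 25 mod 47 = 1^2 * 25 = 1*25 = 25
  bit 1 = 1: r = r^2 * 25 mod 47 = 25^2 * 25 = 14*25 = 21
  -> s = B^a = 21

Answer: 35 25 21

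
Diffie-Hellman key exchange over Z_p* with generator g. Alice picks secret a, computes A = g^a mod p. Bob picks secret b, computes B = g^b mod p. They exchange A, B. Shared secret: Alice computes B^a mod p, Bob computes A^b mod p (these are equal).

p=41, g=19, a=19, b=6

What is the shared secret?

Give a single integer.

Answer: 2

Derivation:
A = 19^19 mod 41  (bits of 19 = 10011)
  bit 0 = 1: r = r^2 * 19 mod 41 = 1^2 * 19 = 1*19 = 19
  bit 1 = 0: r = r^2 mod 41 = 19^2 = 33
  bit 2 = 0: r = r^2 mod 41 = 33^2 = 23
  bit 3 = 1: r = r^2 * 19 mod 41 = 23^2 * 19 = 37*19 = 6
  bit 4 = 1: r = r^2 * 19 mod 41 = 6^2 * 19 = 36*19 = 28
  -> A = 28
B = 19^6 mod 41  (bits of 6 = 110)
  bit 0 = 1: r = r^2 * 19 mod 41 = 1^2 * 19 = 1*19 = 19
  bit 1 = 1: r = r^2 * 19 mod 41 = 19^2 * 19 = 33*19 = 12
  bit 2 = 0: r = r^2 mod 41 = 12^2 = 21
  -> B = 21
s = B^a = 21^19 mod 41  (bits of 19 = 10011)
  bit 0 = 1: r = r^2 * 21 mod 41 = 1^2 * 21 = 1*21 = 21
  bit 1 = 0: r = r^2 mod 41 = 21^2 = 31
  bit 2 = 0: r = r^2 mod 41 = 31^2 = 18
  bit 3 = 1: r = r^2 * 21 mod 41 = 18^2 * 21 = 37*21 = 39
  bit 4 = 1: r = r^2 * 21 mod 41 = 39^2 * 21 = 4*21 = 2
  -> s = B^a = 2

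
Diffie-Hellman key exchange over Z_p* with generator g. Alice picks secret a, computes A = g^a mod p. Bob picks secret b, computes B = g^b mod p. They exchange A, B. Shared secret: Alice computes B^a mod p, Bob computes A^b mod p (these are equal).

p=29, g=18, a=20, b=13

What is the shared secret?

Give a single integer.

Answer: 16

Derivation:
A = 18^20 mod 29  (bits of 20 = 10100)
  bit 0 = 1: r = r^2 * 18 mod 29 = 1^2 * 18 = 1*18 = 18
  bit 1 = 0: r = r^2 mod 29 = 18^2 = 5
  bit 2 = 1: r = r^2 * 18 mod 29 = 5^2 * 18 = 25*18 = 15
  bit 3 = 0: r = r^2 mod 29 = 15^2 = 22
  bit 4 = 0: r = r^2 mod 29 = 22^2 = 20
  -> A = 20
B = 18^13 mod 29  (bits of 13 = 1101)
  bit 0 = 1: r = r^2 * 18 mod 29 = 1^2 * 18 = 1*18 = 18
  bit 1 = 1: r = r^2 * 18 mod 29 = 18^2 * 18 = 5*18 = 3
  bit 2 = 0: r = r^2 mod 29 = 3^2 = 9
  bit 3 = 1: r = r^2 * 18 mod 29 = 9^2 * 18 = 23*18 = 8
  -> B = 8
s = B^a = 8^20 mod 29  (bits of 20 = 10100)
  bit 0 = 1: r = r^2 * 8 mod 29 = 1^2 * 8 = 1*8 = 8
  bit 1 = 0: r = r^2 mod 29 = 8^2 = 6
  bit 2 = 1: r = r^2 * 8 mod 29 = 6^2 * 8 = 7*8 = 27
  bit 3 = 0: r = r^2 mod 29 = 27^2 = 4
  bit 4 = 0: r = r^2 mod 29 = 4^2 = 16
  -> s = B^a = 16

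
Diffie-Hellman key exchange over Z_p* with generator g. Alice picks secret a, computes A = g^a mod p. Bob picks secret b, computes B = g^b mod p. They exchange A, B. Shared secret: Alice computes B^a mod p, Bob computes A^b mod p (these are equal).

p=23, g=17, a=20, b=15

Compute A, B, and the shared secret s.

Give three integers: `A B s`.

A = 17^20 mod 23  (bits of 20 = 10100)
  bit 0 = 1: r = r^2 * 17 mod 23 = 1^2 * 17 = 1*17 = 17
  bit 1 = 0: r = r^2 mod 23 = 17^2 = 13
  bit 2 = 1: r = r^2 * 17 mod 23 = 13^2 * 17 = 8*17 = 21
  bit 3 = 0: r = r^2 mod 23 = 21^2 = 4
  bit 4 = 0: r = r^2 mod 23 = 4^2 = 16
  -> A = 16
B = 17^15 mod 23  (bits of 15 = 1111)
  bit 0 = 1: r = r^2 * 17 mod 23 = 1^2 * 17 = 1*17 = 17
  bit 1 = 1: r = r^2 * 17 mod 23 = 17^2 * 17 = 13*17 = 14
  bit 2 = 1: r = r^2 * 17 mod 23 = 14^2 * 17 = 12*17 = 20
  bit 3 = 1: r = r^2 * 17 mod 23 = 20^2 * 17 = 9*17 = 15
  -> B = 15
s = B^a = 15^20 mod 23  (bits of 20 = 10100)
  bit 0 = 1: r = r^2 * 15 mod 23 = 1^2 * 15 = 1*15 = 15
  bit 1 = 0: r = r^2 mod 23 = 15^2 = 18
  bit 2 = 1: r = r^2 * 15 mod 23 = 18^2 * 15 = 2*15 = 7
  bit 3 = 0: r = r^2 mod 23 = 7^2 = 3
  bit 4 = 0: r = r^2 mod 23 = 3^2 = 9
  -> s = B^a = 9

Answer: 16 15 9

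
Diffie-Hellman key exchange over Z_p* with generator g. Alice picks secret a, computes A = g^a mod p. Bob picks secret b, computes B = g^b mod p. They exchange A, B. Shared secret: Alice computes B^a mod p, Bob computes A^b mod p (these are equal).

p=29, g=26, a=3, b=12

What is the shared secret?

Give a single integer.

Answer: 7

Derivation:
A = 26^3 mod 29  (bits of 3 = 11)
  bit 0 = 1: r = r^2 * 26 mod 29 = 1^2 * 26 = 1*26 = 26
  bit 1 = 1: r = r^2 * 26 mod 29 = 26^2 * 26 = 9*26 = 2
  -> A = 2
B = 26^12 mod 29  (bits of 12 = 1100)
  bit 0 = 1: r = r^2 * 26 mod 29 = 1^2 * 26 = 1*26 = 26
  bit 1 = 1: r = r^2 * 26 mod 29 = 26^2 * 26 = 9*26 = 2
  bit 2 = 0: r = r^2 mod 29 = 2^2 = 4
  bit 3 = 0: r = r^2 mod 29 = 4^2 = 16
  -> B = 16
s = B^a = 16^3 mod 29  (bits of 3 = 11)
  bit 0 = 1: r = r^2 * 16 mod 29 = 1^2 * 16 = 1*16 = 16
  bit 1 = 1: r = r^2 * 16 mod 29 = 16^2 * 16 = 24*16 = 7
  -> s = B^a = 7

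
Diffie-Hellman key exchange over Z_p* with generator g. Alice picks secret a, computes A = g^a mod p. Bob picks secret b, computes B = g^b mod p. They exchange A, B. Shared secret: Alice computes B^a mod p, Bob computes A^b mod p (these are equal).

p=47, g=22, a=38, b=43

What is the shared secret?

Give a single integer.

Answer: 25

Derivation:
A = 22^38 mod 47  (bits of 38 = 100110)
  bit 0 = 1: r = r^2 * 22 mod 47 = 1^2 * 22 = 1*22 = 22
  bit 1 = 0: r = r^2 mod 47 = 22^2 = 14
  bit 2 = 0: r = r^2 mod 47 = 14^2 = 8
  bit 3 = 1: r = r^2 * 22 mod 47 = 8^2 * 22 = 17*22 = 45
  bit 4 = 1: r = r^2 * 22 mod 47 = 45^2 * 22 = 4*22 = 41
  bit 5 = 0: r = r^2 mod 47 = 41^2 = 36
  -> A = 36
B = 22^43 mod 47  (bits of 43 = 101011)
  bit 0 = 1: r = r^2 * 22 mod 47 = 1^2 * 22 = 1*22 = 22
  bit 1 = 0: r = r^2 mod 47 = 22^2 = 14
  bit 2 = 1: r = r^2 * 22 mod 47 = 14^2 * 22 = 8*22 = 35
  bit 3 = 0: r = r^2 mod 47 = 35^2 = 3
  bit 4 = 1: r = r^2 * 22 mod 47 = 3^2 * 22 = 9*22 = 10
  bit 5 = 1: r = r^2 * 22 mod 47 = 10^2 * 22 = 6*22 = 38
  -> B = 38
s = B^a = 38^38 mod 47  (bits of 38 = 100110)
  bit 0 = 1: r = r^2 * 38 mod 47 = 1^2 * 38 = 1*38 = 38
  bit 1 = 0: r = r^2 mod 47 = 38^2 = 34
  bit 2 = 0: r = r^2 mod 47 = 34^2 = 28
  bit 3 = 1: r = r^2 * 38 mod 47 = 28^2 * 38 = 32*38 = 41
  bit 4 = 1: r = r^2 * 38 mod 47 = 41^2 * 38 = 36*38 = 5
  bit 5 = 0: r = r^2 mod 47 = 5^2 = 25
  -> s = B^a = 25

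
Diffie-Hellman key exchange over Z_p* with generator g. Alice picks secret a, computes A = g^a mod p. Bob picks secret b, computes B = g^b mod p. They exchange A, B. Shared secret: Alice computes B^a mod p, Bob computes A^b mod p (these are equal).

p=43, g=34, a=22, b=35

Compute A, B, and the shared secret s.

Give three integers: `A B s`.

A = 34^22 mod 43  (bits of 22 = 10110)
  bit 0 = 1: r = r^2 * 34 mod 43 = 1^2 * 34 = 1*34 = 34
  bit 1 = 0: r = r^2 mod 43 = 34^2 = 38
  bit 2 = 1: r = r^2 * 34 mod 43 = 38^2 * 34 = 25*34 = 33
  bit 3 = 1: r = r^2 * 34 mod 43 = 33^2 * 34 = 14*34 = 3
  bit 4 = 0: r = r^2 mod 43 = 3^2 = 9
  -> A = 9
B = 34^35 mod 43  (bits of 35 = 100011)
  bit 0 = 1: r = r^2 * 34 mod 43 = 1^2 * 34 = 1*34 = 34
  bit 1 = 0: r = r^2 mod 43 = 34^2 = 38
  bit 2 = 0: r = r^2 mod 43 = 38^2 = 25
  bit 3 = 0: r = r^2 mod 43 = 25^2 = 23
  bit 4 = 1: r = r^2 * 34 mod 43 = 23^2 * 34 = 13*34 = 12
  bit 5 = 1: r = r^2 * 34 mod 43 = 12^2 * 34 = 15*34 = 37
  -> B = 37
s = B^a = 37^22 mod 43  (bits of 22 = 10110)
  bit 0 = 1: r = r^2 * 37 mod 43 = 1^2 * 37 = 1*37 = 37
  bit 1 = 0: r = r^2 mod 43 = 37^2 = 36
  bit 2 = 1: r = r^2 * 37 mod 43 = 36^2 * 37 = 6*37 = 7
  bit 3 = 1: r = r^2 * 37 mod 43 = 7^2 * 37 = 6*37 = 7
  bit 4 = 0: r = r^2 mod 43 = 7^2 = 6
  -> s = B^a = 6

Answer: 9 37 6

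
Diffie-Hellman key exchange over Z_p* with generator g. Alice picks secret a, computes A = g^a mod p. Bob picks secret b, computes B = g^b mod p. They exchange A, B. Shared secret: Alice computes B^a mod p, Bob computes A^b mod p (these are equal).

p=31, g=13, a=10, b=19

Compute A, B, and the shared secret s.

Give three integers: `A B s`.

Answer: 5 21 5

Derivation:
A = 13^10 mod 31  (bits of 10 = 1010)
  bit 0 = 1: r = r^2 * 13 mod 31 = 1^2 * 13 = 1*13 = 13
  bit 1 = 0: r = r^2 mod 31 = 13^2 = 14
  bit 2 = 1: r = r^2 * 13 mod 31 = 14^2 * 13 = 10*13 = 6
  bit 3 = 0: r = r^2 mod 31 = 6^2 = 5
  -> A = 5
B = 13^19 mod 31  (bits of 19 = 10011)
  bit 0 = 1: r = r^2 * 13 mod 31 = 1^2 * 13 = 1*13 = 13
  bit 1 = 0: r = r^2 mod 31 = 13^2 = 14
  bit 2 = 0: r = r^2 mod 31 = 14^2 = 10
  bit 3 = 1: r = r^2 * 13 mod 31 = 10^2 * 13 = 7*13 = 29
  bit 4 = 1: r = r^2 * 13 mod 31 = 29^2 * 13 = 4*13 = 21
  -> B = 21
s = B^a = 21^10 mod 31  (bits of 10 = 1010)
  bit 0 = 1: r = r^2 * 21 mod 31 = 1^2 * 21 = 1*21 = 21
  bit 1 = 0: r = r^2 mod 31 = 21^2 = 7
  bit 2 = 1: r = r^2 * 21 mod 31 = 7^2 * 21 = 18*21 = 6
  bit 3 = 0: r = r^2 mod 31 = 6^2 = 5
  -> s = B^a = 5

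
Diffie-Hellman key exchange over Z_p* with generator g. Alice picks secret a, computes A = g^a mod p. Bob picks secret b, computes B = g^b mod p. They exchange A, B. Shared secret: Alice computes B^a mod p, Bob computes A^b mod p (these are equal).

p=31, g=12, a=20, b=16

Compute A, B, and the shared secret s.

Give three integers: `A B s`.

A = 12^20 mod 31  (bits of 20 = 10100)
  bit 0 = 1: r = r^2 * 12 mod 31 = 1^2 * 12 = 1*12 = 12
  bit 1 = 0: r = r^2 mod 31 = 12^2 = 20
  bit 2 = 1: r = r^2 * 12 mod 31 = 20^2 * 12 = 28*12 = 26
  bit 3 = 0: r = r^2 mod 31 = 26^2 = 25
  bit 4 = 0: r = r^2 mod 31 = 25^2 = 5
  -> A = 5
B = 12^16 mod 31  (bits of 16 = 10000)
  bit 0 = 1: r = r^2 * 12 mod 31 = 1^2 * 12 = 1*12 = 12
  bit 1 = 0: r = r^2 mod 31 = 12^2 = 20
  bit 2 = 0: r = r^2 mod 31 = 20^2 = 28
  bit 3 = 0: r = r^2 mod 31 = 28^2 = 9
  bit 4 = 0: r = r^2 mod 31 = 9^2 = 19
  -> B = 19
s = B^a = 19^20 mod 31  (bits of 20 = 10100)
  bit 0 = 1: r = r^2 * 19 mod 31 = 1^2 * 19 = 1*19 = 19
  bit 1 = 0: r = r^2 mod 31 = 19^2 = 20
  bit 2 = 1: r = r^2 * 19 mod 31 = 20^2 * 19 = 28*19 = 5
  bit 3 = 0: r = r^2 mod 31 = 5^2 = 25
  bit 4 = 0: r = r^2 mod 31 = 25^2 = 5
  -> s = B^a = 5

Answer: 5 19 5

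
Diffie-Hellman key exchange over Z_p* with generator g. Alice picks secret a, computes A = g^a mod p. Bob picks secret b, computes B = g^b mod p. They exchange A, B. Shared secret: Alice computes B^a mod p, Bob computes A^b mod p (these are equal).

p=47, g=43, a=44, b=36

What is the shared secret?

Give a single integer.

A = 43^44 mod 47  (bits of 44 = 101100)
  bit 0 = 1: r = r^2 * 43 mod 47 = 1^2 * 43 = 1*43 = 43
  bit 1 = 0: r = r^2 mod 47 = 43^2 = 16
  bit 2 = 1: r = r^2 * 43 mod 47 = 16^2 * 43 = 21*43 = 10
  bit 3 = 1: r = r^2 * 43 mod 47 = 10^2 * 43 = 6*43 = 23
  bit 4 = 0: r = r^2 mod 47 = 23^2 = 12
  bit 5 = 0: r = r^2 mod 47 = 12^2 = 3
  -> A = 3
B = 43^36 mod 47  (bits of 36 = 100100)
  bit 0 = 1: r = r^2 * 43 mod 47 = 1^2 * 43 = 1*43 = 43
  bit 1 = 0: r = r^2 mod 47 = 43^2 = 16
  bit 2 = 0: r = r^2 mod 47 = 16^2 = 21
  bit 3 = 1: r = r^2 * 43 mod 47 = 21^2 * 43 = 18*43 = 22
  bit 4 = 0: r = r^2 mod 47 = 22^2 = 14
  bit 5 = 0: r = r^2 mod 47 = 14^2 = 8
  -> B = 8
s = B^a = 8^44 mod 47  (bits of 44 = 101100)
  bit 0 = 1: r = r^2 * 8 mod 47 = 1^2 * 8 = 1*8 = 8
  bit 1 = 0: r = r^2 mod 47 = 8^2 = 17
  bit 2 = 1: r = r^2 * 8 mod 47 = 17^2 * 8 = 7*8 = 9
  bit 3 = 1: r = r^2 * 8 mod 47 = 9^2 * 8 = 34*8 = 37
  bit 4 = 0: r = r^2 mod 47 = 37^2 = 6
  bit 5 = 0: r = r^2 mod 47 = 6^2 = 36
  -> s = B^a = 36

Answer: 36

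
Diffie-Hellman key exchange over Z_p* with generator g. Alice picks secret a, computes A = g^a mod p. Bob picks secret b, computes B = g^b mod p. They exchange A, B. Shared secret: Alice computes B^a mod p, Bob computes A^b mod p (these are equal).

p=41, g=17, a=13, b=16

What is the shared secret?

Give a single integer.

Answer: 16

Derivation:
A = 17^13 mod 41  (bits of 13 = 1101)
  bit 0 = 1: r = r^2 * 17 mod 41 = 1^2 * 17 = 1*17 = 17
  bit 1 = 1: r = r^2 * 17 mod 41 = 17^2 * 17 = 2*17 = 34
  bit 2 = 0: r = r^2 mod 41 = 34^2 = 8
  bit 3 = 1: r = r^2 * 17 mod 41 = 8^2 * 17 = 23*17 = 22
  -> A = 22
B = 17^16 mod 41  (bits of 16 = 10000)
  bit 0 = 1: r = r^2 * 17 mod 41 = 1^2 * 17 = 1*17 = 17
  bit 1 = 0: r = r^2 mod 41 = 17^2 = 2
  bit 2 = 0: r = r^2 mod 41 = 2^2 = 4
  bit 3 = 0: r = r^2 mod 41 = 4^2 = 16
  bit 4 = 0: r = r^2 mod 41 = 16^2 = 10
  -> B = 10
s = B^a = 10^13 mod 41  (bits of 13 = 1101)
  bit 0 = 1: r = r^2 * 10 mod 41 = 1^2 * 10 = 1*10 = 10
  bit 1 = 1: r = r^2 * 10 mod 41 = 10^2 * 10 = 18*10 = 16
  bit 2 = 0: r = r^2 mod 41 = 16^2 = 10
  bit 3 = 1: r = r^2 * 10 mod 41 = 10^2 * 10 = 18*10 = 16
  -> s = B^a = 16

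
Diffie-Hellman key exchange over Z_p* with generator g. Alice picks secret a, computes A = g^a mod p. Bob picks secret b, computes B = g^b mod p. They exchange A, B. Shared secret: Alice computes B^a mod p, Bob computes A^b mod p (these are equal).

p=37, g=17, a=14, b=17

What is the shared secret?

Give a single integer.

A = 17^14 mod 37  (bits of 14 = 1110)
  bit 0 = 1: r = r^2 * 17 mod 37 = 1^2 * 17 = 1*17 = 17
  bit 1 = 1: r = r^2 * 17 mod 37 = 17^2 * 17 = 30*17 = 29
  bit 2 = 1: r = r^2 * 17 mod 37 = 29^2 * 17 = 27*17 = 15
  bit 3 = 0: r = r^2 mod 37 = 15^2 = 3
  -> A = 3
B = 17^17 mod 37  (bits of 17 = 10001)
  bit 0 = 1: r = r^2 * 17 mod 37 = 1^2 * 17 = 1*17 = 17
  bit 1 = 0: r = r^2 mod 37 = 17^2 = 30
  bit 2 = 0: r = r^2 mod 37 = 30^2 = 12
  bit 3 = 0: r = r^2 mod 37 = 12^2 = 33
  bit 4 = 1: r = r^2 * 17 mod 37 = 33^2 * 17 = 16*17 = 13
  -> B = 13
s = B^a = 13^14 mod 37  (bits of 14 = 1110)
  bit 0 = 1: r = r^2 * 13 mod 37 = 1^2 * 13 = 1*13 = 13
  bit 1 = 1: r = r^2 * 13 mod 37 = 13^2 * 13 = 21*13 = 14
  bit 2 = 1: r = r^2 * 13 mod 37 = 14^2 * 13 = 11*13 = 32
  bit 3 = 0: r = r^2 mod 37 = 32^2 = 25
  -> s = B^a = 25

Answer: 25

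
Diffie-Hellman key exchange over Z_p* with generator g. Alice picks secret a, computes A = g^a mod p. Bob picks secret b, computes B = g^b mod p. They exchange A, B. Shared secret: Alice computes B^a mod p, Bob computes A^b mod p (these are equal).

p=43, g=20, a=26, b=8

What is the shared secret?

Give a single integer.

A = 20^26 mod 43  (bits of 26 = 11010)
  bit 0 = 1: r = r^2 * 20 mod 43 = 1^2 * 20 = 1*20 = 20
  bit 1 = 1: r = r^2 * 20 mod 43 = 20^2 * 20 = 13*20 = 2
  bit 2 = 0: r = r^2 mod 43 = 2^2 = 4
  bit 3 = 1: r = r^2 * 20 mod 43 = 4^2 * 20 = 16*20 = 19
  bit 4 = 0: r = r^2 mod 43 = 19^2 = 17
  -> A = 17
B = 20^8 mod 43  (bits of 8 = 1000)
  bit 0 = 1: r = r^2 * 20 mod 43 = 1^2 * 20 = 1*20 = 20
  bit 1 = 0: r = r^2 mod 43 = 20^2 = 13
  bit 2 = 0: r = r^2 mod 43 = 13^2 = 40
  bit 3 = 0: r = r^2 mod 43 = 40^2 = 9
  -> B = 9
s = B^a = 9^26 mod 43  (bits of 26 = 11010)
  bit 0 = 1: r = r^2 * 9 mod 43 = 1^2 * 9 = 1*9 = 9
  bit 1 = 1: r = r^2 * 9 mod 43 = 9^2 * 9 = 38*9 = 41
  bit 2 = 0: r = r^2 mod 43 = 41^2 = 4
  bit 3 = 1: r = r^2 * 9 mod 43 = 4^2 * 9 = 16*9 = 15
  bit 4 = 0: r = r^2 mod 43 = 15^2 = 10
  -> s = B^a = 10

Answer: 10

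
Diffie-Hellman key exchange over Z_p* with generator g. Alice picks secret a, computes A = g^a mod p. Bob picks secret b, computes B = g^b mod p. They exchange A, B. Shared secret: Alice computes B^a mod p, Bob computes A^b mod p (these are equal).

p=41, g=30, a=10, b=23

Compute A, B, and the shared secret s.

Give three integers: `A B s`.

A = 30^10 mod 41  (bits of 10 = 1010)
  bit 0 = 1: r = r^2 * 30 mod 41 = 1^2 * 30 = 1*30 = 30
  bit 1 = 0: r = r^2 mod 41 = 30^2 = 39
  bit 2 = 1: r = r^2 * 30 mod 41 = 39^2 * 30 = 4*30 = 38
  bit 3 = 0: r = r^2 mod 41 = 38^2 = 9
  -> A = 9
B = 30^23 mod 41  (bits of 23 = 10111)
  bit 0 = 1: r = r^2 * 30 mod 41 = 1^2 * 30 = 1*30 = 30
  bit 1 = 0: r = r^2 mod 41 = 30^2 = 39
  bit 2 = 1: r = r^2 * 30 mod 41 = 39^2 * 30 = 4*30 = 38
  bit 3 = 1: r = r^2 * 30 mod 41 = 38^2 * 30 = 9*30 = 24
  bit 4 = 1: r = r^2 * 30 mod 41 = 24^2 * 30 = 2*30 = 19
  -> B = 19
s = B^a = 19^10 mod 41  (bits of 10 = 1010)
  bit 0 = 1: r = r^2 * 19 mod 41 = 1^2 * 19 = 1*19 = 19
  bit 1 = 0: r = r^2 mod 41 = 19^2 = 33
  bit 2 = 1: r = r^2 * 19 mod 41 = 33^2 * 19 = 23*19 = 27
  bit 3 = 0: r = r^2 mod 41 = 27^2 = 32
  -> s = B^a = 32

Answer: 9 19 32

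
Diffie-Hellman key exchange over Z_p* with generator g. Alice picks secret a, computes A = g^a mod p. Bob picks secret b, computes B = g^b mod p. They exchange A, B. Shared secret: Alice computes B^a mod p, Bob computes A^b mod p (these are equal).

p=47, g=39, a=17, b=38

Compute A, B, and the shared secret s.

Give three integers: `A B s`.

A = 39^17 mod 47  (bits of 17 = 10001)
  bit 0 = 1: r = r^2 * 39 mod 47 = 1^2 * 39 = 1*39 = 39
  bit 1 = 0: r = r^2 mod 47 = 39^2 = 17
  bit 2 = 0: r = r^2 mod 47 = 17^2 = 7
  bit 3 = 0: r = r^2 mod 47 = 7^2 = 2
  bit 4 = 1: r = r^2 * 39 mod 47 = 2^2 * 39 = 4*39 = 15
  -> A = 15
B = 39^38 mod 47  (bits of 38 = 100110)
  bit 0 = 1: r = r^2 * 39 mod 47 = 1^2 * 39 = 1*39 = 39
  bit 1 = 0: r = r^2 mod 47 = 39^2 = 17
  bit 2 = 0: r = r^2 mod 47 = 17^2 = 7
  bit 3 = 1: r = r^2 * 39 mod 47 = 7^2 * 39 = 2*39 = 31
  bit 4 = 1: r = r^2 * 39 mod 47 = 31^2 * 39 = 21*39 = 20
  bit 5 = 0: r = r^2 mod 47 = 20^2 = 24
  -> B = 24
s = B^a = 24^17 mod 47  (bits of 17 = 10001)
  bit 0 = 1: r = r^2 * 24 mod 47 = 1^2 * 24 = 1*24 = 24
  bit 1 = 0: r = r^2 mod 47 = 24^2 = 12
  bit 2 = 0: r = r^2 mod 47 = 12^2 = 3
  bit 3 = 0: r = r^2 mod 47 = 3^2 = 9
  bit 4 = 1: r = r^2 * 24 mod 47 = 9^2 * 24 = 34*24 = 17
  -> s = B^a = 17

Answer: 15 24 17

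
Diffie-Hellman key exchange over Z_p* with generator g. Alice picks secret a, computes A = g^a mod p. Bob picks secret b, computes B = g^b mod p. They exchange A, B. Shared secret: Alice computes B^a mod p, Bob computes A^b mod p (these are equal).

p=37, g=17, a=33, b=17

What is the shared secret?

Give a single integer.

Answer: 8

Derivation:
A = 17^33 mod 37  (bits of 33 = 100001)
  bit 0 = 1: r = r^2 * 17 mod 37 = 1^2 * 17 = 1*17 = 17
  bit 1 = 0: r = r^2 mod 37 = 17^2 = 30
  bit 2 = 0: r = r^2 mod 37 = 30^2 = 12
  bit 3 = 0: r = r^2 mod 37 = 12^2 = 33
  bit 4 = 0: r = r^2 mod 37 = 33^2 = 16
  bit 5 = 1: r = r^2 * 17 mod 37 = 16^2 * 17 = 34*17 = 23
  -> A = 23
B = 17^17 mod 37  (bits of 17 = 10001)
  bit 0 = 1: r = r^2 * 17 mod 37 = 1^2 * 17 = 1*17 = 17
  bit 1 = 0: r = r^2 mod 37 = 17^2 = 30
  bit 2 = 0: r = r^2 mod 37 = 30^2 = 12
  bit 3 = 0: r = r^2 mod 37 = 12^2 = 33
  bit 4 = 1: r = r^2 * 17 mod 37 = 33^2 * 17 = 16*17 = 13
  -> B = 13
s = B^a = 13^33 mod 37  (bits of 33 = 100001)
  bit 0 = 1: r = r^2 * 13 mod 37 = 1^2 * 13 = 1*13 = 13
  bit 1 = 0: r = r^2 mod 37 = 13^2 = 21
  bit 2 = 0: r = r^2 mod 37 = 21^2 = 34
  bit 3 = 0: r = r^2 mod 37 = 34^2 = 9
  bit 4 = 0: r = r^2 mod 37 = 9^2 = 7
  bit 5 = 1: r = r^2 * 13 mod 37 = 7^2 * 13 = 12*13 = 8
  -> s = B^a = 8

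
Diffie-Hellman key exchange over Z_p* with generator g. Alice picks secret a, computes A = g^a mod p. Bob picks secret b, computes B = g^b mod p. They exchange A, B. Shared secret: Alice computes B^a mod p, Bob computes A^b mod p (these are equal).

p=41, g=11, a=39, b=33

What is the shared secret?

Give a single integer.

A = 11^39 mod 41  (bits of 39 = 100111)
  bit 0 = 1: r = r^2 * 11 mod 41 = 1^2 * 11 = 1*11 = 11
  bit 1 = 0: r = r^2 mod 41 = 11^2 = 39
  bit 2 = 0: r = r^2 mod 41 = 39^2 = 4
  bit 3 = 1: r = r^2 * 11 mod 41 = 4^2 * 11 = 16*11 = 12
  bit 4 = 1: r = r^2 * 11 mod 41 = 12^2 * 11 = 21*11 = 26
  bit 5 = 1: r = r^2 * 11 mod 41 = 26^2 * 11 = 20*11 = 15
  -> A = 15
B = 11^33 mod 41  (bits of 33 = 100001)
  bit 0 = 1: r = r^2 * 11 mod 41 = 1^2 * 11 = 1*11 = 11
  bit 1 = 0: r = r^2 mod 41 = 11^2 = 39
  bit 2 = 0: r = r^2 mod 41 = 39^2 = 4
  bit 3 = 0: r = r^2 mod 41 = 4^2 = 16
  bit 4 = 0: r = r^2 mod 41 = 16^2 = 10
  bit 5 = 1: r = r^2 * 11 mod 41 = 10^2 * 11 = 18*11 = 34
  -> B = 34
s = B^a = 34^39 mod 41  (bits of 39 = 100111)
  bit 0 = 1: r = r^2 * 34 mod 41 = 1^2 * 34 = 1*34 = 34
  bit 1 = 0: r = r^2 mod 41 = 34^2 = 8
  bit 2 = 0: r = r^2 mod 41 = 8^2 = 23
  bit 3 = 1: r = r^2 * 34 mod 41 = 23^2 * 34 = 37*34 = 28
  bit 4 = 1: r = r^2 * 34 mod 41 = 28^2 * 34 = 5*34 = 6
  bit 5 = 1: r = r^2 * 34 mod 41 = 6^2 * 34 = 36*34 = 35
  -> s = B^a = 35

Answer: 35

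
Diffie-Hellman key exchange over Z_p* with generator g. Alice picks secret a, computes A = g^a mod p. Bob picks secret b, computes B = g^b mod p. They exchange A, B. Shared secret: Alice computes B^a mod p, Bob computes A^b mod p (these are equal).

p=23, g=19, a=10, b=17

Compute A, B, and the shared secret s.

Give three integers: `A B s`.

Answer: 6 21 12

Derivation:
A = 19^10 mod 23  (bits of 10 = 1010)
  bit 0 = 1: r = r^2 * 19 mod 23 = 1^2 * 19 = 1*19 = 19
  bit 1 = 0: r = r^2 mod 23 = 19^2 = 16
  bit 2 = 1: r = r^2 * 19 mod 23 = 16^2 * 19 = 3*19 = 11
  bit 3 = 0: r = r^2 mod 23 = 11^2 = 6
  -> A = 6
B = 19^17 mod 23  (bits of 17 = 10001)
  bit 0 = 1: r = r^2 * 19 mod 23 = 1^2 * 19 = 1*19 = 19
  bit 1 = 0: r = r^2 mod 23 = 19^2 = 16
  bit 2 = 0: r = r^2 mod 23 = 16^2 = 3
  bit 3 = 0: r = r^2 mod 23 = 3^2 = 9
  bit 4 = 1: r = r^2 * 19 mod 23 = 9^2 * 19 = 12*19 = 21
  -> B = 21
s = B^a = 21^10 mod 23  (bits of 10 = 1010)
  bit 0 = 1: r = r^2 * 21 mod 23 = 1^2 * 21 = 1*21 = 21
  bit 1 = 0: r = r^2 mod 23 = 21^2 = 4
  bit 2 = 1: r = r^2 * 21 mod 23 = 4^2 * 21 = 16*21 = 14
  bit 3 = 0: r = r^2 mod 23 = 14^2 = 12
  -> s = B^a = 12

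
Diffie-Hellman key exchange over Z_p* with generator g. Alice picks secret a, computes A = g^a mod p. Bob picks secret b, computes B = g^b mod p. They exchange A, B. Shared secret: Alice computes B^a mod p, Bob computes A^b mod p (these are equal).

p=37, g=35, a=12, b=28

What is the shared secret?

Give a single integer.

A = 35^12 mod 37  (bits of 12 = 1100)
  bit 0 = 1: r = r^2 * 35 mod 37 = 1^2 * 35 = 1*35 = 35
  bit 1 = 1: r = r^2 * 35 mod 37 = 35^2 * 35 = 4*35 = 29
  bit 2 = 0: r = r^2 mod 37 = 29^2 = 27
  bit 3 = 0: r = r^2 mod 37 = 27^2 = 26
  -> A = 26
B = 35^28 mod 37  (bits of 28 = 11100)
  bit 0 = 1: r = r^2 * 35 mod 37 = 1^2 * 35 = 1*35 = 35
  bit 1 = 1: r = r^2 * 35 mod 37 = 35^2 * 35 = 4*35 = 29
  bit 2 = 1: r = r^2 * 35 mod 37 = 29^2 * 35 = 27*35 = 20
  bit 3 = 0: r = r^2 mod 37 = 20^2 = 30
  bit 4 = 0: r = r^2 mod 37 = 30^2 = 12
  -> B = 12
s = B^a = 12^12 mod 37  (bits of 12 = 1100)
  bit 0 = 1: r = r^2 * 12 mod 37 = 1^2 * 12 = 1*12 = 12
  bit 1 = 1: r = r^2 * 12 mod 37 = 12^2 * 12 = 33*12 = 26
  bit 2 = 0: r = r^2 mod 37 = 26^2 = 10
  bit 3 = 0: r = r^2 mod 37 = 10^2 = 26
  -> s = B^a = 26

Answer: 26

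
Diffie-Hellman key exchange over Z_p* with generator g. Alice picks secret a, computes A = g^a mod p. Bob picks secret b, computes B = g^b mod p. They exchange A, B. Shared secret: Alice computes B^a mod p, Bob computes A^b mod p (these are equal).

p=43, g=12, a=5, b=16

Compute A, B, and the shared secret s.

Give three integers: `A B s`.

Answer: 34 24 13

Derivation:
A = 12^5 mod 43  (bits of 5 = 101)
  bit 0 = 1: r = r^2 * 12 mod 43 = 1^2 * 12 = 1*12 = 12
  bit 1 = 0: r = r^2 mod 43 = 12^2 = 15
  bit 2 = 1: r = r^2 * 12 mod 43 = 15^2 * 12 = 10*12 = 34
  -> A = 34
B = 12^16 mod 43  (bits of 16 = 10000)
  bit 0 = 1: r = r^2 * 12 mod 43 = 1^2 * 12 = 1*12 = 12
  bit 1 = 0: r = r^2 mod 43 = 12^2 = 15
  bit 2 = 0: r = r^2 mod 43 = 15^2 = 10
  bit 3 = 0: r = r^2 mod 43 = 10^2 = 14
  bit 4 = 0: r = r^2 mod 43 = 14^2 = 24
  -> B = 24
s = B^a = 24^5 mod 43  (bits of 5 = 101)
  bit 0 = 1: r = r^2 * 24 mod 43 = 1^2 * 24 = 1*24 = 24
  bit 1 = 0: r = r^2 mod 43 = 24^2 = 17
  bit 2 = 1: r = r^2 * 24 mod 43 = 17^2 * 24 = 31*24 = 13
  -> s = B^a = 13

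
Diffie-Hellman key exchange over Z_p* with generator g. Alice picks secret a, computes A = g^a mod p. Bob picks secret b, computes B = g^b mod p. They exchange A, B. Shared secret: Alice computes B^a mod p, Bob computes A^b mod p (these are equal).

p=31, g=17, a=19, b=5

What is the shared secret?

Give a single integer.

Answer: 26

Derivation:
A = 17^19 mod 31  (bits of 19 = 10011)
  bit 0 = 1: r = r^2 * 17 mod 31 = 1^2 * 17 = 1*17 = 17
  bit 1 = 0: r = r^2 mod 31 = 17^2 = 10
  bit 2 = 0: r = r^2 mod 31 = 10^2 = 7
  bit 3 = 1: r = r^2 * 17 mod 31 = 7^2 * 17 = 18*17 = 27
  bit 4 = 1: r = r^2 * 17 mod 31 = 27^2 * 17 = 16*17 = 24
  -> A = 24
B = 17^5 mod 31  (bits of 5 = 101)
  bit 0 = 1: r = r^2 * 17 mod 31 = 1^2 * 17 = 1*17 = 17
  bit 1 = 0: r = r^2 mod 31 = 17^2 = 10
  bit 2 = 1: r = r^2 * 17 mod 31 = 10^2 * 17 = 7*17 = 26
  -> B = 26
s = B^a = 26^19 mod 31  (bits of 19 = 10011)
  bit 0 = 1: r = r^2 * 26 mod 31 = 1^2 * 26 = 1*26 = 26
  bit 1 = 0: r = r^2 mod 31 = 26^2 = 25
  bit 2 = 0: r = r^2 mod 31 = 25^2 = 5
  bit 3 = 1: r = r^2 * 26 mod 31 = 5^2 * 26 = 25*26 = 30
  bit 4 = 1: r = r^2 * 26 mod 31 = 30^2 * 26 = 1*26 = 26
  -> s = B^a = 26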